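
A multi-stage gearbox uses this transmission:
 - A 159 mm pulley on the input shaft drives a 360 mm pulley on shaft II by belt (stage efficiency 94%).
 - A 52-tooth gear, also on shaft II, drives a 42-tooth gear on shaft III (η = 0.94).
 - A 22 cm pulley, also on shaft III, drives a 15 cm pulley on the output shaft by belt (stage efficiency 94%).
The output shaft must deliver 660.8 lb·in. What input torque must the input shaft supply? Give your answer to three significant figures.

638 lb·in

Overall ratio R = 2.2642 × 0.80769 × 0.68182 = 1.2469; overall efficiency η = 0.94 × 0.94 × 0.94 = 0.8306.
Input torque = output torque / (R × η) = 660.8 / (1.2469 × 0.8306) = 638.07 lb·in.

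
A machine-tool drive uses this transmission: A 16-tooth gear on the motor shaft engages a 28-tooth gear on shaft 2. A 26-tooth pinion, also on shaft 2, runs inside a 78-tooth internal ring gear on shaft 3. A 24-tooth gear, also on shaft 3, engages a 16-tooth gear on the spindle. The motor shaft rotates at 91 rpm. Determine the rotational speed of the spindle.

Gear mesh: ratio = 28/16 = 1.75, so shaft 2 turns at 91 / 1.75 = 52 rpm.
Internal gear: ratio = 78/26 = 3, so shaft 3 turns at 52 / 3 = 17.333 rpm.
Gear mesh: ratio = 16/24 = 0.66667, so the spindle turns at 17.333 / 0.66667 = 26 rpm.

26 rpm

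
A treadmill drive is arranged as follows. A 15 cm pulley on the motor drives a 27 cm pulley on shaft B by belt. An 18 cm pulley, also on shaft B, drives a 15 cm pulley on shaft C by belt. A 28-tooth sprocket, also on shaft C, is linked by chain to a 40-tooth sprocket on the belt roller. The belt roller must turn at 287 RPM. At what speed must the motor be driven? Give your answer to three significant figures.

615 RPM

Overall ratio R = 1.8 × 0.83333 × 1.4286 = 2.1429.
Required input speed = output speed × R = 287 × 2.1429 = 615 RPM.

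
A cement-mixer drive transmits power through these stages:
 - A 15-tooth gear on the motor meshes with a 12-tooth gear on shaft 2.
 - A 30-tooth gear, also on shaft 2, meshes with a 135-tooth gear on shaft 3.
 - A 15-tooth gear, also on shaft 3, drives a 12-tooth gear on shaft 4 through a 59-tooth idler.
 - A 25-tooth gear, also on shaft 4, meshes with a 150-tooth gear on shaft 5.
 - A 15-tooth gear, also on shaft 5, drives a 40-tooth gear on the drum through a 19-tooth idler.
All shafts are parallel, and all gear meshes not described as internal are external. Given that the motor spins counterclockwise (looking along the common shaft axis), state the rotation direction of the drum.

clockwise

the motor → shaft 2: external mesh, 1 reversal → CW.
shaft 2 → shaft 3: external mesh, 1 reversal → CCW.
shaft 3 → shaft 4: driver → idler → driven is 2 external meshes, 2 reversals → CCW.
shaft 4 → shaft 5: external mesh, 1 reversal → CW.
shaft 5 → the drum: driver → idler → driven is 2 external meshes, 2 reversals → CW.
7 reversals in total — an odd number — so the drum turns opposite to the motor.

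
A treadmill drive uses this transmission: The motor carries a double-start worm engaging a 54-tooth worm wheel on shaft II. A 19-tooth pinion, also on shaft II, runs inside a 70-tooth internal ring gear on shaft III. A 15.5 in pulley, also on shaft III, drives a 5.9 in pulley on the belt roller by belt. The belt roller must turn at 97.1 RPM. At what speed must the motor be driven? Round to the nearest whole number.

Overall ratio R = 27 × 3.6842 × 0.38065 = 37.864.
Required input speed = output speed × R = 97.1 × 37.864 = 3676.6 RPM.

3677 RPM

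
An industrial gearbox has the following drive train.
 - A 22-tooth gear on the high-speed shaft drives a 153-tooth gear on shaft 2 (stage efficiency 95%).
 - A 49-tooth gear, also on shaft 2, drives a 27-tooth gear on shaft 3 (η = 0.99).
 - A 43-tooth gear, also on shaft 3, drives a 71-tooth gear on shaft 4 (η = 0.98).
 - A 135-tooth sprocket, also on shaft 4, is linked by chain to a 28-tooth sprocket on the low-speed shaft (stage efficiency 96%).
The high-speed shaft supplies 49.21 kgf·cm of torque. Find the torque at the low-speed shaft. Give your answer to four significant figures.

57.14 kgf·cm

gear mesh 153/22 = 6.9545 → τ = 49.21·6.9545·0.95 = 325.12 kgf·cm
gear mesh 27/49 = 0.55102 → τ = 325.12·0.55102·0.99 = 177.36 kgf·cm
gear mesh 71/43 = 1.6512 → τ = 177.36·1.6512·0.98 = 286.99 kgf·cm
chain 28/135 = 0.20741 → τ = 286.99·0.20741·0.96 = 57.143 kgf·cm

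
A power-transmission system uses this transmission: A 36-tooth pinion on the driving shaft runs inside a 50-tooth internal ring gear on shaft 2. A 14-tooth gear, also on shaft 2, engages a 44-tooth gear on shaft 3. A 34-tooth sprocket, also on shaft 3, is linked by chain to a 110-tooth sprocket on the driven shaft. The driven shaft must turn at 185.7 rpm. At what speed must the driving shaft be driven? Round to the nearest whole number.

2623 rpm

Overall ratio R = 1.3889 × 3.1429 × 3.2353 = 14.122.
Required input speed = output speed × R = 185.7 × 14.122 = 2622.5 rpm.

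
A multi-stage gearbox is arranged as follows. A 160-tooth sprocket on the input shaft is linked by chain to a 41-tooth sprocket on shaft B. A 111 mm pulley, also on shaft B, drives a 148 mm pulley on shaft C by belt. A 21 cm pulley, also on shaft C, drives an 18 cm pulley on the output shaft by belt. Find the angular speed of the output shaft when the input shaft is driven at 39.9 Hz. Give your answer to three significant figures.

136 Hz

Chain: ratio = 41/160 = 0.25625, so shaft B turns at 39.9 / 0.25625 = 155.71 Hz.
Belt: ratio = 148/111 = 1.3333, so shaft C turns at 155.71 / 1.3333 = 116.78 Hz.
Belt: ratio = 18/21 = 0.85714, so the output shaft turns at 116.78 / 0.85714 = 136.24 Hz.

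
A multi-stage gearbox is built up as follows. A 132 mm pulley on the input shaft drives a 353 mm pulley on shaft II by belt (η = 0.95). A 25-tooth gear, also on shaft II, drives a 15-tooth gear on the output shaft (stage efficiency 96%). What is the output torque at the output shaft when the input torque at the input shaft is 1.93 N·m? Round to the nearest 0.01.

After the belt (353/132): 1.93 × 2.6742 × 0.95 = 4.9032 N·m
After the gear mesh (15/25): 4.9032 × 0.6 × 0.96 = 2.8243 N·m

2.82 N·m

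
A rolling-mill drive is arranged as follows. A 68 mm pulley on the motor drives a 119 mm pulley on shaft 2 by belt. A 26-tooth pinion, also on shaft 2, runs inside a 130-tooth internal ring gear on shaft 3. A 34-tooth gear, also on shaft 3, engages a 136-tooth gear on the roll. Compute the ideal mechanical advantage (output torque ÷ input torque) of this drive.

Each stage contributes driven/driver: belt 119/68 = 1.75, internal gear 130/26 = 5, gear mesh 136/34 = 4.
Overall: 1.75 × 5 × 4 = 35.

35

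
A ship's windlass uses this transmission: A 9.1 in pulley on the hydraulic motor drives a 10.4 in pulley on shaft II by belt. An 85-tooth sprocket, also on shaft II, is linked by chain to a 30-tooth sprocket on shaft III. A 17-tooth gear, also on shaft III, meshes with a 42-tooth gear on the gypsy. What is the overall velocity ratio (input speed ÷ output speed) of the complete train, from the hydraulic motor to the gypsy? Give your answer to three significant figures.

0.997

Each stage contributes driven/driver: belt 10.4/9.1 = 1.1429, chain 30/85 = 0.35294, gear mesh 42/17 = 2.4706.
Overall: 1.1429 × 0.35294 × 2.4706 = 0.99654.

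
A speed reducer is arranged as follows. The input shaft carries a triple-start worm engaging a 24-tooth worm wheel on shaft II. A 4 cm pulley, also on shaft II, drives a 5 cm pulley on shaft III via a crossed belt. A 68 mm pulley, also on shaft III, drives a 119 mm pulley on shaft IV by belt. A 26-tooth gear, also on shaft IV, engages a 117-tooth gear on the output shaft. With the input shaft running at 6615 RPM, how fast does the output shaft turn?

84 RPM

Worm: ratio = 24/3 = 8, so shaft II turns at 6615 / 8 = 826.88 RPM.
Belt: ratio = 5/4 = 1.25, so shaft III turns at 826.88 / 1.25 = 661.5 RPM.
Belt: ratio = 119/68 = 1.75, so shaft IV turns at 661.5 / 1.75 = 378 RPM.
Gear mesh: ratio = 117/26 = 4.5, so the output shaft turns at 378 / 4.5 = 84 RPM.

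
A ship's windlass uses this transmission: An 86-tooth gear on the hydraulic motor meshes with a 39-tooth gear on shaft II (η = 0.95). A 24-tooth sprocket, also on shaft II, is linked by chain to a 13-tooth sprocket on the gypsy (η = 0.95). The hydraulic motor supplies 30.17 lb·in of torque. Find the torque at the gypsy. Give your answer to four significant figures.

Gear mesh: ratio = 39/86 = 0.45349; torque at shaft II = 30.17 × 0.45349 × 0.95 = 12.998 lb·in.
Chain: ratio = 13/24 = 0.54167; torque at the gypsy = 12.998 × 0.54167 × 0.95 = 6.6884 lb·in.

6.688 lb·in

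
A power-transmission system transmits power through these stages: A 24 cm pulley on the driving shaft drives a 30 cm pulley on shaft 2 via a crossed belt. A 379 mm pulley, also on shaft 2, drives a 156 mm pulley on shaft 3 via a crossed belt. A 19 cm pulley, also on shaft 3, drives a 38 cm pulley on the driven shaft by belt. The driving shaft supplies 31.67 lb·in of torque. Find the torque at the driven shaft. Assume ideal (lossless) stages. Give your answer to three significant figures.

belt 30/24 = 1.25 → τ = 31.67·1.25 = 39.588 lb·in
belt 156/379 = 0.41161 → τ = 39.588·0.41161 = 16.295 lb·in
belt 38/19 = 2 → τ = 16.295·2 = 32.589 lb·in

32.6 lb·in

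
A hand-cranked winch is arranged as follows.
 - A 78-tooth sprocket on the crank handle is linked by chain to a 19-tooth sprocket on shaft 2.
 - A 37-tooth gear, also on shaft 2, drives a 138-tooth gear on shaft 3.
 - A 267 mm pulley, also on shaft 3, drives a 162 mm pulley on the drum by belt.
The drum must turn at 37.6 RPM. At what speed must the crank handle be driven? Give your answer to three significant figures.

Overall ratio R = 0.24359 × 3.7297 × 0.60674 = 0.55124.
Required input speed = output speed × R = 37.6 × 0.55124 = 20.727 RPM.

20.7 RPM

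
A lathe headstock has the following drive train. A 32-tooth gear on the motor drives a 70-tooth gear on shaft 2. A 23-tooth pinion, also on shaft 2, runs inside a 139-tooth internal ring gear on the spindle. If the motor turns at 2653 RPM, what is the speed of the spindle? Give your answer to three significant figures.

201 RPM

the motor → shaft 2 (gear mesh, 70/32): 2653 ÷ 2.1875 = 1212.8 RPM
shaft 2 → the spindle (internal gear, 139/23): 1212.8 ÷ 6.0435 = 200.68 RPM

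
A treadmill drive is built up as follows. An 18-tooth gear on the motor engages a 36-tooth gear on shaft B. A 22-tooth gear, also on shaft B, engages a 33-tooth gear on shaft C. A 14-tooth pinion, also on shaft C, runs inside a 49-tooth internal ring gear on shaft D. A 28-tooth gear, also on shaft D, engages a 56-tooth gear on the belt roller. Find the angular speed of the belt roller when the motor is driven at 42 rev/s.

2 rev/s

the motor → shaft B (gear mesh, 36/18): 42 ÷ 2 = 21 rev/s
shaft B → shaft C (gear mesh, 33/22): 21 ÷ 1.5 = 14 rev/s
shaft C → shaft D (internal gear, 49/14): 14 ÷ 3.5 = 4 rev/s
shaft D → the belt roller (gear mesh, 56/28): 4 ÷ 2 = 2 rev/s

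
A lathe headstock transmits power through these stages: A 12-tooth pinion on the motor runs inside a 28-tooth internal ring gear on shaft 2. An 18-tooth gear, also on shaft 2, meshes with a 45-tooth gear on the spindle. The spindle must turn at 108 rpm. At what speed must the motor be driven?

630 rpm

Overall ratio R = 2.3333 × 2.5 = 5.8333.
Required input speed = output speed × R = 108 × 5.8333 = 630 rpm.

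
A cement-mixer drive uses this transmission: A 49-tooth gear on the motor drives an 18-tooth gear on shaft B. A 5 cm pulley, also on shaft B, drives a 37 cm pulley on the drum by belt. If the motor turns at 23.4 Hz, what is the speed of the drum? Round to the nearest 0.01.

Gear mesh: ratio = 18/49 = 0.36735, so shaft B turns at 23.4 / 0.36735 = 63.7 Hz.
Belt: ratio = 37/5 = 7.4, so the drum turns at 63.7 / 7.4 = 8.6081 Hz.

8.61 Hz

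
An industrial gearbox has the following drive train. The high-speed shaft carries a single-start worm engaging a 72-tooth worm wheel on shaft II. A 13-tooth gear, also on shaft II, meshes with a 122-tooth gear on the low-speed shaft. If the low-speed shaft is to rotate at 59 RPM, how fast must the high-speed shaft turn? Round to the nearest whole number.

Overall ratio R = 72 × 9.3846 = 675.69.
Required input speed = output speed × R = 59 × 675.69 = 39866 RPM.

39866 RPM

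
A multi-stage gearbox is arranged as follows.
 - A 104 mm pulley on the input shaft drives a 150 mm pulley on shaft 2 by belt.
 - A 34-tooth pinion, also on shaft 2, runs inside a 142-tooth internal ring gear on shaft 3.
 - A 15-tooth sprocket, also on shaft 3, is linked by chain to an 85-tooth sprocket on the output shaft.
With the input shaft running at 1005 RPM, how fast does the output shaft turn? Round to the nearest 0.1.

the input shaft → shaft 2 (belt, 150/104): 1005 ÷ 1.4423 = 696.8 RPM
shaft 2 → shaft 3 (internal gear, 142/34): 696.8 ÷ 4.1765 = 166.84 RPM
shaft 3 → the output shaft (chain, 85/15): 166.84 ÷ 5.6667 = 29.442 RPM

29.4 RPM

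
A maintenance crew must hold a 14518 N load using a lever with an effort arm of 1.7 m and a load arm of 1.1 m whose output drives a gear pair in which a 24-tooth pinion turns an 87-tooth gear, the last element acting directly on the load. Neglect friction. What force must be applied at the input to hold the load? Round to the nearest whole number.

2591 N

Lever MA = effort arm / load arm = 1.7/1.1 = 1.5455.
Gear pair MA = 87/24 = 3.625.
Combined ideal MA = 1.5455 × 3.625 = 5.6023.
Effort = load / MA = 14518 / 5.6023 = 2591.4 N.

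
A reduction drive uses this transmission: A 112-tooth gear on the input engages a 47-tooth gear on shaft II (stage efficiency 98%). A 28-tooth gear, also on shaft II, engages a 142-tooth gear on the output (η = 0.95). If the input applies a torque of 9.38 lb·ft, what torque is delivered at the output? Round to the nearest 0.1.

Gear mesh: ratio = 47/112 = 0.41964; torque at shaft II = 9.38 × 0.41964 × 0.98 = 3.8575 lb·ft.
Gear mesh: ratio = 142/28 = 5.0714; torque at the output = 3.8575 × 5.0714 × 0.95 = 18.585 lb·ft.

18.6 lb·ft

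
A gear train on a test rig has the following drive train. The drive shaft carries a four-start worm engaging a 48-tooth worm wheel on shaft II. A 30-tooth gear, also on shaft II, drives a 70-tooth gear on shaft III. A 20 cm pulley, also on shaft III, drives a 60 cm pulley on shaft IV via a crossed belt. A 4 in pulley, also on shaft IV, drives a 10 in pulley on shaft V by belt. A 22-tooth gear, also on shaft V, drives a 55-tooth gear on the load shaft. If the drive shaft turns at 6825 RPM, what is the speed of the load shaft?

13 RPM

worm 48/4 = 12 → 6825/12 = 568.75 RPM
gear mesh 70/30 = 2.3333 → 568.75/2.3333 = 243.75 RPM
belt 60/20 = 3 → 243.75/3 = 81.25 RPM
belt 10/4 = 2.5 → 81.25/2.5 = 32.5 RPM
gear mesh 55/22 = 2.5 → 32.5/2.5 = 13 RPM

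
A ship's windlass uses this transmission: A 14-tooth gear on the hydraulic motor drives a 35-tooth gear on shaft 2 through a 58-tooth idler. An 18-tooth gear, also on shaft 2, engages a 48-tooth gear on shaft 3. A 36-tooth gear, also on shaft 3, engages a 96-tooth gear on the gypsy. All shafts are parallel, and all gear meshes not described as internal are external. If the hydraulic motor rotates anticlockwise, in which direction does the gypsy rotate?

the hydraulic motor → shaft 2: driver → idler → driven is 2 external meshes, 2 reversals → CCW.
shaft 2 → shaft 3: external mesh, 1 reversal → CW.
shaft 3 → the gypsy: external mesh, 1 reversal → CCW.
4 reversals in total — an even number — so the gypsy turns the same way as the hydraulic motor.

anticlockwise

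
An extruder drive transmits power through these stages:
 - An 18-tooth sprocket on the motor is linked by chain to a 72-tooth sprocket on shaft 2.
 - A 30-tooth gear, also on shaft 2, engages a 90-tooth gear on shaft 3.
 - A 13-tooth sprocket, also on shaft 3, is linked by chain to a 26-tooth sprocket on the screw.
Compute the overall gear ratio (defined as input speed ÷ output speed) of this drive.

24

Each stage contributes driven/driver: chain 72/18 = 4, gear mesh 90/30 = 3, chain 26/13 = 2.
Overall: 4 × 3 × 2 = 24.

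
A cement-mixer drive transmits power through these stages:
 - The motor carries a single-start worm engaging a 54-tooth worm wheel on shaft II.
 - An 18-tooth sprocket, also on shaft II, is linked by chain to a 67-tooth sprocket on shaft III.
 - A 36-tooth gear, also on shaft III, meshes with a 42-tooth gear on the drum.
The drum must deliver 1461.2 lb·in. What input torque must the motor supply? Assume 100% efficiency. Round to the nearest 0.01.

Overall ratio R = 54 × 3.7222 × 1.1667 = 234.5.
Input torque = output torque / R = 1461.2 / 234.5 = 6.2311 lb·in.

6.23 lb·in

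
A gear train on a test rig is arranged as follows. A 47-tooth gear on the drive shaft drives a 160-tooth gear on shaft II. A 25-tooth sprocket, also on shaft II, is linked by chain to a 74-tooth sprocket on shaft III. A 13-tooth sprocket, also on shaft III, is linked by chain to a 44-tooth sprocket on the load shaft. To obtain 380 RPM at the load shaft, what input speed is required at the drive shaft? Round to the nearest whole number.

12960 RPM

Overall ratio R = 3.4043 × 2.96 × 3.3846 = 34.105.
Required input speed = output speed × R = 380 × 34.105 = 12960 RPM.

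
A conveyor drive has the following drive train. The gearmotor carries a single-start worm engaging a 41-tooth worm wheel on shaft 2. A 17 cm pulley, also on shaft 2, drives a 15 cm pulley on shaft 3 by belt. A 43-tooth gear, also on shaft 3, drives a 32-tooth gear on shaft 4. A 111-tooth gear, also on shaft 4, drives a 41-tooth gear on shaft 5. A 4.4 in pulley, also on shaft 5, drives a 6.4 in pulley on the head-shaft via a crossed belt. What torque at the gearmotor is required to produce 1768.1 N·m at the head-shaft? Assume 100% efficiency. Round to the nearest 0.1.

Overall ratio R = 41 × 0.88235 × 0.74419 × 0.36937 × 1.4545 = 14.464.
Input torque = output torque / R = 1768.1 / 14.464 = 122.24 N·m.

122.2 N·m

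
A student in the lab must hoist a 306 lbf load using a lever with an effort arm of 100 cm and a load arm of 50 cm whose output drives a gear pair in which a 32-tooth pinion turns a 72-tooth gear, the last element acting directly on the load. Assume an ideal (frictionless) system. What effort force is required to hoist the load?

Lever MA = effort arm / load arm = 100/50 = 2.
Gear pair MA = 72/32 = 2.25.
Combined ideal MA = 2 × 2.25 = 4.5.
Effort = load / MA = 306 / 4.5 = 68 lbf.

68 lbf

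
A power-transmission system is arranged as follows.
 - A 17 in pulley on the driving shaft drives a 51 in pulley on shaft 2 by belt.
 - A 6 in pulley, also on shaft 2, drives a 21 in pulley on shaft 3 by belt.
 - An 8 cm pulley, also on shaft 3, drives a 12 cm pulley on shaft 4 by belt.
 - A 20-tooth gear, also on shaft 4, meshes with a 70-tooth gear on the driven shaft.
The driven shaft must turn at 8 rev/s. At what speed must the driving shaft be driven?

441 rev/s

Overall ratio R = 3 × 3.5 × 1.5 × 3.5 = 55.125.
Required input speed = output speed × R = 8 × 55.125 = 441 rev/s.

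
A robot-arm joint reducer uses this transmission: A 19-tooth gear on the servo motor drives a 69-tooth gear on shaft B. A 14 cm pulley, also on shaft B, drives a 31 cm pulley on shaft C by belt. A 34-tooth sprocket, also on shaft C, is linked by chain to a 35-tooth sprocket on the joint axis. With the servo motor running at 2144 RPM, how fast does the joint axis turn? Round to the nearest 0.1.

259.0 RPM

the servo motor → shaft B (gear mesh, 69/19): 2144 ÷ 3.6316 = 590.38 RPM
shaft B → shaft C (belt, 31/14): 590.38 ÷ 2.2143 = 266.62 RPM
shaft C → the joint axis (chain, 35/34): 266.62 ÷ 1.0294 = 259 RPM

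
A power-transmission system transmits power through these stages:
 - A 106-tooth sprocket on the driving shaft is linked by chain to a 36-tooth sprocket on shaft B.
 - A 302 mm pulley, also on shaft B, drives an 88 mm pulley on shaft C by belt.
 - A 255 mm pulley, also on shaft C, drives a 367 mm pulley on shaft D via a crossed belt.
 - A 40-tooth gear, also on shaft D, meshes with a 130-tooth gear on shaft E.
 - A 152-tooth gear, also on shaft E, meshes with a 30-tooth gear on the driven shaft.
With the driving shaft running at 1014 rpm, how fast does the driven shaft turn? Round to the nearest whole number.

11099 rpm

Chain: ratio = 36/106 = 0.33962, so shaft B turns at 1014 / 0.33962 = 2985.7 rpm.
Belt: ratio = 88/302 = 0.29139, so shaft C turns at 2985.7 / 0.29139 = 10246 rpm.
Belt: ratio = 367/255 = 1.4392, so shaft D turns at 10246 / 1.4392 = 7119.3 rpm.
Gear mesh: ratio = 130/40 = 3.25, so shaft E turns at 7119.3 / 3.25 = 2190.6 rpm.
Gear mesh: ratio = 30/152 = 0.19737, so the driven shaft turns at 2190.6 / 0.19737 = 11099 rpm.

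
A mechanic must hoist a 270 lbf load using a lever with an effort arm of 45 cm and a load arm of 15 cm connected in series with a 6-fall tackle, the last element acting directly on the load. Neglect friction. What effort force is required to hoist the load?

Lever MA = effort arm / load arm = 45/15 = 3.
Block-and-tackle MA = number of supporting rope parts = 6.
Combined ideal MA = 3 × 6 = 18.
Effort = load / MA = 270 / 18 = 15 lbf.

15 lbf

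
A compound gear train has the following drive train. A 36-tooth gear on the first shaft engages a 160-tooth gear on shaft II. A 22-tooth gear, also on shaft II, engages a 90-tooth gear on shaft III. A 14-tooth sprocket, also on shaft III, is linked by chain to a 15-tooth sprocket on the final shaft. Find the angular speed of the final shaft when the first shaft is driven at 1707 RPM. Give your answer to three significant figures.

87.6 RPM

the first shaft → shaft II (gear mesh, 160/36): 1707 ÷ 4.4444 = 384.07 RPM
shaft II → shaft III (gear mesh, 90/22): 384.07 ÷ 4.0909 = 93.885 RPM
shaft III → the final shaft (chain, 15/14): 93.885 ÷ 1.0714 = 87.626 RPM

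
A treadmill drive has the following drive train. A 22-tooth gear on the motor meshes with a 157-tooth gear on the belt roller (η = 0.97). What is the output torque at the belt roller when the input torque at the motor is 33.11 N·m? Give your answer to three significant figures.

229 N·m

gear mesh 157/22 = 7.1364 → τ = 33.11·7.1364·0.97 = 229.2 N·m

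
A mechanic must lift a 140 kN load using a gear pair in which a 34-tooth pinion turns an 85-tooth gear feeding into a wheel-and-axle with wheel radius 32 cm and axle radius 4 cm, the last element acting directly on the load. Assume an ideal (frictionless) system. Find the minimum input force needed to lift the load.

7 kN

Gear pair MA = 85/34 = 2.5.
Wheel-and-axle MA = R/r = 32/4 = 8.
Combined ideal MA = 2.5 × 8 = 20.
Effort = load / MA = 140 / 20 = 7 kN.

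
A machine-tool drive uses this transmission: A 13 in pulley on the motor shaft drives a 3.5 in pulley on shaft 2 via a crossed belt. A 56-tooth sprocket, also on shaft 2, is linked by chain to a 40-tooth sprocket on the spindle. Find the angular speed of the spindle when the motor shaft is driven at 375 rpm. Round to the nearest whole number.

the motor shaft → shaft 2 (belt, 3.5/13): 375 ÷ 0.26923 = 1392.9 rpm
shaft 2 → the spindle (chain, 40/56): 1392.9 ÷ 0.71429 = 1950 rpm

1950 rpm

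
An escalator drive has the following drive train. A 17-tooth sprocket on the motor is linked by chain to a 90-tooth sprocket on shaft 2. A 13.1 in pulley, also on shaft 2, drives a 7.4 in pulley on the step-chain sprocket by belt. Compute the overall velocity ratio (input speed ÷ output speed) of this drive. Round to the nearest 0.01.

Each stage contributes driven/driver: chain 90/17 = 5.2941, belt 7.4/13.1 = 0.56489.
Overall: 5.2941 × 0.56489 = 2.9906.

2.99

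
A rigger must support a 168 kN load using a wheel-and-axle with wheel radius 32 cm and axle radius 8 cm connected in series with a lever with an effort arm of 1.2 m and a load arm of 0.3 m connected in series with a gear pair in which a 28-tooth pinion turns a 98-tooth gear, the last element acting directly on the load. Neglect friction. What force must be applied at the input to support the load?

Wheel-and-axle MA = R/r = 32/8 = 4.
Lever MA = effort arm / load arm = 1.2/0.3 = 4.
Gear pair MA = 98/28 = 3.5.
Combined ideal MA = 4 × 4 × 3.5 = 56.
Effort = load / MA = 168 / 56 = 3 kN.

3 kN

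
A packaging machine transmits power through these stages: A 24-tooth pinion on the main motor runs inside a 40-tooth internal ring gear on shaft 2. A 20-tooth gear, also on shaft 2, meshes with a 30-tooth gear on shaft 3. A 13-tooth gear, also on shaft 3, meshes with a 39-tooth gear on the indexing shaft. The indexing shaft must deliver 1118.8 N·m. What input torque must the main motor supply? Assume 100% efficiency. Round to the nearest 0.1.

149.2 N·m

Overall ratio R = 1.6667 × 1.5 × 3 = 7.5.
Input torque = output torque / R = 1118.8 / 7.5 = 149.17 N·m.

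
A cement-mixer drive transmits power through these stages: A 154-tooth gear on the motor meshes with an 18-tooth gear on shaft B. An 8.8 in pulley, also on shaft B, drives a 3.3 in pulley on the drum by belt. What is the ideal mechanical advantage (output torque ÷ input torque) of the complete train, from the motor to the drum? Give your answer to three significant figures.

0.0438

Each stage contributes driven/driver: gear mesh 18/154 = 0.11688, belt 3.3/8.8 = 0.375.
Overall: 0.11688 × 0.375 = 0.043831.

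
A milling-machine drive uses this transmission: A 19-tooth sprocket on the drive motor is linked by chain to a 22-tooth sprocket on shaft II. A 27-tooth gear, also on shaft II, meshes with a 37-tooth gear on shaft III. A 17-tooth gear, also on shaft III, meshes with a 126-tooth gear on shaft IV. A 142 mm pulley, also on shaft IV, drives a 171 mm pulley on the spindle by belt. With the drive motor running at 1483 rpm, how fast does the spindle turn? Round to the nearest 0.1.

104.7 rpm

chain 22/19 = 1.1579 → 1483/1.1579 = 1280.8 rpm
gear mesh 37/27 = 1.3704 → 1280.8/1.3704 = 934.62 rpm
gear mesh 126/17 = 7.4118 → 934.62/7.4118 = 126.1 rpm
belt 171/142 = 1.2042 → 126.1/1.2042 = 104.71 rpm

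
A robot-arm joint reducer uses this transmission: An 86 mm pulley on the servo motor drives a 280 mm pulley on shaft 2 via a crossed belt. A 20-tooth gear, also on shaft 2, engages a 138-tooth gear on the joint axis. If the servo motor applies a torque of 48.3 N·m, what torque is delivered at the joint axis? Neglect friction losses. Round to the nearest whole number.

belt 280/86 = 3.2558 → τ = 48.3·3.2558 = 157.26 N·m
gear mesh 138/20 = 6.9 → τ = 157.26·6.9 = 1085.1 N·m

1085 N·m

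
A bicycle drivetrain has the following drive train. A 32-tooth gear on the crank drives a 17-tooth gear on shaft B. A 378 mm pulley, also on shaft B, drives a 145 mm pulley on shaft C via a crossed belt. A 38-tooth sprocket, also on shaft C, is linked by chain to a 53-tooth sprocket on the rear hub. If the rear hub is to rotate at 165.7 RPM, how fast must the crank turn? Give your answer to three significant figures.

Overall ratio R = 0.53125 × 0.3836 × 1.3947 = 0.28423.
Required input speed = output speed × R = 165.7 × 0.28423 = 47.097 RPM.

47.1 RPM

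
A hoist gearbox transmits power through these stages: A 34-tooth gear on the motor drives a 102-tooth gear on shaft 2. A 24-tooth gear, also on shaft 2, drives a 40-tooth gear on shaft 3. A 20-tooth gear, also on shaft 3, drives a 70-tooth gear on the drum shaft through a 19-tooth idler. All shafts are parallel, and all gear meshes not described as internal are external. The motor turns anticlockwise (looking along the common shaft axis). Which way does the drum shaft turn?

anticlockwise

the motor → shaft 2: external mesh, 1 reversal → CW.
shaft 2 → shaft 3: external mesh, 1 reversal → CCW.
shaft 3 → the drum shaft: driver → idler → driven is 2 external meshes, 2 reversals → CCW.
4 reversals in total — an even number — so the drum shaft turns the same way as the motor.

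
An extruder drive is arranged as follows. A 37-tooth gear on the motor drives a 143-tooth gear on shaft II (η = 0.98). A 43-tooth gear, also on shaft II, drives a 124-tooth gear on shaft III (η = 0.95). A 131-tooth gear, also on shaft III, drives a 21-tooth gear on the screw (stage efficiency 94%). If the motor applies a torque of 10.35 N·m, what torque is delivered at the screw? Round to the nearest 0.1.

Gear mesh: ratio = 143/37 = 3.8649; torque at shaft II = 10.35 × 3.8649 × 0.98 = 39.201 N·m.
Gear mesh: ratio = 124/43 = 2.8837; torque at shaft III = 39.201 × 2.8837 × 0.95 = 107.39 N·m.
Gear mesh: ratio = 21/131 = 0.16031; torque at the screw = 107.39 × 0.16031 × 0.94 = 16.183 N·m.

16.2 N·m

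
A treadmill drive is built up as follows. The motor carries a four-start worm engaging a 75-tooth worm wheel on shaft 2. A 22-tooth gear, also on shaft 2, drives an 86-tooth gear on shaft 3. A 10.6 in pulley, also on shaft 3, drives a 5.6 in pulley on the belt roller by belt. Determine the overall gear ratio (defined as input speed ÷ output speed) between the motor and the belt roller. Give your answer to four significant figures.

Each stage contributes driven/driver: worm 75/4 = 18.75, gear mesh 86/22 = 3.9091, belt 5.6/10.6 = 0.5283.
Overall: 18.75 × 3.9091 × 0.5283 = 38.722.

38.72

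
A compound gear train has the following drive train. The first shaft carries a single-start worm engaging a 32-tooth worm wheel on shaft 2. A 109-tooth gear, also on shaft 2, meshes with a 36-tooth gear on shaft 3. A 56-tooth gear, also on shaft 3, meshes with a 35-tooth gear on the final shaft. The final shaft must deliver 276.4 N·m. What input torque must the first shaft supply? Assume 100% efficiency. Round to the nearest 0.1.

Overall ratio R = 32 × 0.33028 × 0.625 = 6.6055.
Input torque = output torque / R = 276.4 / 6.6055 = 41.844 N·m.

41.8 N·m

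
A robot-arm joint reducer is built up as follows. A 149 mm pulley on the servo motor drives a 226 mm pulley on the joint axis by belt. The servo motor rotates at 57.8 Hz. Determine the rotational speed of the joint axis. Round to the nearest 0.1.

Belt: ratio = 226/149 = 1.5168, so the joint axis turns at 57.8 / 1.5168 = 38.107 Hz.

38.1 Hz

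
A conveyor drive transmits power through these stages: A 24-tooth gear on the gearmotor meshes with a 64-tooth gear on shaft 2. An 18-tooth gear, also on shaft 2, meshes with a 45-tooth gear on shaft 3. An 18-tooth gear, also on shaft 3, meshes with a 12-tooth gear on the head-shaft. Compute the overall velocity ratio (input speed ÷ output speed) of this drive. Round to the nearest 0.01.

Each stage contributes driven/driver: gear mesh 64/24 = 2.6667, gear mesh 45/18 = 2.5, gear mesh 12/18 = 0.66667.
Overall: 2.6667 × 2.5 × 0.66667 = 4.4444.

4.44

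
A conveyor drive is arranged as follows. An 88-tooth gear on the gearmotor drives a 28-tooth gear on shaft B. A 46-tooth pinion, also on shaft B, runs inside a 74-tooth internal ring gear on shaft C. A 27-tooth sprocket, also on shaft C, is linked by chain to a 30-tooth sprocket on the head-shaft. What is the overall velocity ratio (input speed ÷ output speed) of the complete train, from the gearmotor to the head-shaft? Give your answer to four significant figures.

Each stage contributes driven/driver: gear mesh 28/88 = 0.31818, internal gear 74/46 = 1.6087, chain 30/27 = 1.1111.
Overall: 0.31818 × 1.6087 × 1.1111 = 0.56873.

0.5687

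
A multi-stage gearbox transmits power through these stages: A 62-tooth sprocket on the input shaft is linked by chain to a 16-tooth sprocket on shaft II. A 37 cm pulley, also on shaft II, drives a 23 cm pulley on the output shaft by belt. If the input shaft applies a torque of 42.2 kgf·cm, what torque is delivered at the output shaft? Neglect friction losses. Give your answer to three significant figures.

After the chain (16/62): 42.2 × 0.25806 = 10.89 kgf·cm
After the belt (23/37): 10.89 × 0.62162 = 6.7697 kgf·cm

6.77 kgf·cm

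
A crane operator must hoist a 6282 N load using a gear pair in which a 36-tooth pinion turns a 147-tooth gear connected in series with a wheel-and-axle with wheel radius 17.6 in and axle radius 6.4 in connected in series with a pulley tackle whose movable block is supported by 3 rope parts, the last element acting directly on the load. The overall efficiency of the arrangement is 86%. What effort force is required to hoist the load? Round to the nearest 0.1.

Gear pair MA = 147/36 = 4.0833.
Wheel-and-axle MA = R/r = 17.6/6.4 = 2.75.
Block-and-tackle MA = number of supporting rope parts = 3.
Combined ideal MA = 4.0833 × 2.75 × 3 = 33.688.
Actual MA = 33.688 × 0.86 = 28.971.
Effort = load / actual MA = 6282 / 28.971 = 216.84 N.

216.8 N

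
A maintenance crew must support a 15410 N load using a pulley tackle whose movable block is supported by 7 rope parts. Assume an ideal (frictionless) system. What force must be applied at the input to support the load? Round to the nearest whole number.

Block-and-tackle MA = number of supporting rope parts = 7.
Effort = load / MA = 15410 / 7 = 2201.4 N.

2201 N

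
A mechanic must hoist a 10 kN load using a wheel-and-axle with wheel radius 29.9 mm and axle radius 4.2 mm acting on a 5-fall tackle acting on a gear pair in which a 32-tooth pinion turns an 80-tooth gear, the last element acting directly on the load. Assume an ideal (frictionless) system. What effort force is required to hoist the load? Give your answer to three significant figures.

0.112 kN

Wheel-and-axle MA = R/r = 29.9/4.2 = 7.119.
Block-and-tackle MA = number of supporting rope parts = 5.
Gear pair MA = 80/32 = 2.5.
Combined ideal MA = 7.119 × 5 × 2.5 = 88.988.
Effort = load / MA = 10 / 88.988 = 0.11237 kN.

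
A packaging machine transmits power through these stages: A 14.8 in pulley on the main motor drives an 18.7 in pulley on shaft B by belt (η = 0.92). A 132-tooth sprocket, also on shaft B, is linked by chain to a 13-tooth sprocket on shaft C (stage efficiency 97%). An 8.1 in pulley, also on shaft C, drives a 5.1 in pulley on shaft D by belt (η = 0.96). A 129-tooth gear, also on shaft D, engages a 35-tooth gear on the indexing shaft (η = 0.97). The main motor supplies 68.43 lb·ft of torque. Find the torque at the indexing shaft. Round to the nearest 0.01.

Belt: ratio = 18.7/14.8 = 1.2635; torque at shaft B = 68.43 × 1.2635 × 0.92 = 79.545 lb·ft.
Chain: ratio = 13/132 = 0.098485; torque at shaft C = 79.545 × 0.098485 × 0.97 = 7.599 lb·ft.
Belt: ratio = 5.1/8.1 = 0.62963; torque at shaft D = 7.599 × 0.62963 × 0.96 = 4.5932 lb·ft.
Gear mesh: ratio = 35/129 = 0.27132; torque at the indexing shaft = 4.5932 × 0.27132 × 0.97 = 1.2088 lb·ft.

1.21 lb·ft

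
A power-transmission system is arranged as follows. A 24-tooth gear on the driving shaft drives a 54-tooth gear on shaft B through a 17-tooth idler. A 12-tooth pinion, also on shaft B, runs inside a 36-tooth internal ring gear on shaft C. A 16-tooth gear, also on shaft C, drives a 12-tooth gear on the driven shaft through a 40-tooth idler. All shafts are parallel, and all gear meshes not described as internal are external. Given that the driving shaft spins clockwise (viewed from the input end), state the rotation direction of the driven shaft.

clockwise

the driving shaft → shaft B: driver → idler → driven is 2 external meshes, 2 reversals → CW.
shaft B → shaft C: internal mesh, same direction → CW.
shaft C → the driven shaft: driver → idler → driven is 2 external meshes, 2 reversals → CW.
4 reversals in total — an even number — so the driven shaft turns the same way as the driving shaft.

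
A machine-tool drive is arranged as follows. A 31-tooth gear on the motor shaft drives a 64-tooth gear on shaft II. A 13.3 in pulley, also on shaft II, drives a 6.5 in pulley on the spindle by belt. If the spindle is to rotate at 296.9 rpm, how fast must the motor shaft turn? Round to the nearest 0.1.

299.6 rpm

Overall ratio R = 2.0645 × 0.48872 = 1.009.
Required input speed = output speed × R = 296.9 × 1.009 = 299.56 rpm.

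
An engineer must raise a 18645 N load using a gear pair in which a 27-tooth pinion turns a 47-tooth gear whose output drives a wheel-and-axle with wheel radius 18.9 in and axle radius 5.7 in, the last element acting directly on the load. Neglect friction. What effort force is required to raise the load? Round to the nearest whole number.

3230 N

Gear pair MA = 47/27 = 1.7407.
Wheel-and-axle MA = R/r = 18.9/5.7 = 3.3158.
Combined ideal MA = 1.7407 × 3.3158 = 5.7719.
Effort = load / MA = 18645 / 5.7719 = 3230.3 N.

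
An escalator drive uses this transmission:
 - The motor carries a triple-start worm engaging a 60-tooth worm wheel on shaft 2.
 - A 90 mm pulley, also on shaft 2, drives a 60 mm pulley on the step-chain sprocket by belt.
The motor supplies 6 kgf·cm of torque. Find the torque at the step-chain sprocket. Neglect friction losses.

Worm: ratio = 60/3 = 20; torque at shaft 2 = 6 × 20 = 120 kgf·cm.
Belt: ratio = 60/90 = 0.66667; torque at the step-chain sprocket = 120 × 0.66667 = 80 kgf·cm.

80 kgf·cm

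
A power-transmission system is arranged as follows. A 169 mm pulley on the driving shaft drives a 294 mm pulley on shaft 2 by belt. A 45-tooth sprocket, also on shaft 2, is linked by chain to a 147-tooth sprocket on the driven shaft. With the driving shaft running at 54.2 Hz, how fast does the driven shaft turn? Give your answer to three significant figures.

9.54 Hz

the driving shaft → shaft 2 (belt, 294/169): 54.2 ÷ 1.7396 = 31.156 Hz
shaft 2 → the driven shaft (chain, 147/45): 31.156 ÷ 3.2667 = 9.5375 Hz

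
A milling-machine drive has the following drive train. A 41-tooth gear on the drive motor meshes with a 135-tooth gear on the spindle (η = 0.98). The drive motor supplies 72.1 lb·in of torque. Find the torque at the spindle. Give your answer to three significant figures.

After the gear mesh (135/41): 72.1 × 3.2927 × 0.98 = 232.65 lb·in

233 lb·in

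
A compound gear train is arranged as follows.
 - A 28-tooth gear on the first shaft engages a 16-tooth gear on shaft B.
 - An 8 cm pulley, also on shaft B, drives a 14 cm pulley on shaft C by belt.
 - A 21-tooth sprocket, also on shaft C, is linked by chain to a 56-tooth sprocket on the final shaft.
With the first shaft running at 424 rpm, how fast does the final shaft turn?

Gear mesh: ratio = 16/28 = 0.57143, so shaft B turns at 424 / 0.57143 = 742 rpm.
Belt: ratio = 14/8 = 1.75, so shaft C turns at 742 / 1.75 = 424 rpm.
Chain: ratio = 56/21 = 2.6667, so the final shaft turns at 424 / 2.6667 = 159 rpm.

159 rpm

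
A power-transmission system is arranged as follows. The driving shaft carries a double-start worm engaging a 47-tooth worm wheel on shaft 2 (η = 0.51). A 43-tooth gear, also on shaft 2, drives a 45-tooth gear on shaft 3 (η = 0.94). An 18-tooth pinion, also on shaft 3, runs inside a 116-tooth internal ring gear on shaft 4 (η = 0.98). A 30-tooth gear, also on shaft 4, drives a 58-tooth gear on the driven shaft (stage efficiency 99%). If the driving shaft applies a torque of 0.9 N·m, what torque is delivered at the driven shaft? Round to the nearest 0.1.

128.3 N·m

After the worm (47/2): 0.9 × 23.5 × 0.51 = 10.787 N·m
After the gear mesh (45/43): 10.787 × 1.0465 × 0.94 = 10.611 N·m
After the internal gear (116/18): 10.611 × 6.4444 × 0.98 = 67.014 N·m
After the gear mesh (58/30): 67.014 × 1.9333 × 0.99 = 128.26 N·m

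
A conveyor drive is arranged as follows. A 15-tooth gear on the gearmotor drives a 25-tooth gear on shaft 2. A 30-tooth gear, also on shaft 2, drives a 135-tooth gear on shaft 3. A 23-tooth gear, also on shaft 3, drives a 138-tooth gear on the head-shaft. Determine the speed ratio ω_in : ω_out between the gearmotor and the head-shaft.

45

Each stage contributes driven/driver: gear mesh 25/15 = 1.6667, gear mesh 135/30 = 4.5, gear mesh 138/23 = 6.
Overall: 1.6667 × 4.5 × 6 = 45.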